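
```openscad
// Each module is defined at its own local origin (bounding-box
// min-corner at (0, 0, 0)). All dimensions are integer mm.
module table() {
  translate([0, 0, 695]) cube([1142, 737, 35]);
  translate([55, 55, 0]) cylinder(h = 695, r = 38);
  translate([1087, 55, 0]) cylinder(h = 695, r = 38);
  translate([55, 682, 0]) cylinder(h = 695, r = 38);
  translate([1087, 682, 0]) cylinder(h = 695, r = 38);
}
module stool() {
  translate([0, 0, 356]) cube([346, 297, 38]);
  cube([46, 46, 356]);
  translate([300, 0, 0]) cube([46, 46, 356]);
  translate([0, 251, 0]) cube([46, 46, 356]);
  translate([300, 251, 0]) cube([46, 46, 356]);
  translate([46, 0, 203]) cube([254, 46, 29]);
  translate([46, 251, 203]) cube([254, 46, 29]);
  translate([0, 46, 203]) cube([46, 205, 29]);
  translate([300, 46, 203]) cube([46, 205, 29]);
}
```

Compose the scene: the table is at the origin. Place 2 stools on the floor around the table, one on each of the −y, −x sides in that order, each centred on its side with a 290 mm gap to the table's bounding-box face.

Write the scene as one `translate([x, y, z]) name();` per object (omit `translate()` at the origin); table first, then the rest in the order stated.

table();
translate([398, -587, 0]) stool();
translate([-636, 220, 0]) stool();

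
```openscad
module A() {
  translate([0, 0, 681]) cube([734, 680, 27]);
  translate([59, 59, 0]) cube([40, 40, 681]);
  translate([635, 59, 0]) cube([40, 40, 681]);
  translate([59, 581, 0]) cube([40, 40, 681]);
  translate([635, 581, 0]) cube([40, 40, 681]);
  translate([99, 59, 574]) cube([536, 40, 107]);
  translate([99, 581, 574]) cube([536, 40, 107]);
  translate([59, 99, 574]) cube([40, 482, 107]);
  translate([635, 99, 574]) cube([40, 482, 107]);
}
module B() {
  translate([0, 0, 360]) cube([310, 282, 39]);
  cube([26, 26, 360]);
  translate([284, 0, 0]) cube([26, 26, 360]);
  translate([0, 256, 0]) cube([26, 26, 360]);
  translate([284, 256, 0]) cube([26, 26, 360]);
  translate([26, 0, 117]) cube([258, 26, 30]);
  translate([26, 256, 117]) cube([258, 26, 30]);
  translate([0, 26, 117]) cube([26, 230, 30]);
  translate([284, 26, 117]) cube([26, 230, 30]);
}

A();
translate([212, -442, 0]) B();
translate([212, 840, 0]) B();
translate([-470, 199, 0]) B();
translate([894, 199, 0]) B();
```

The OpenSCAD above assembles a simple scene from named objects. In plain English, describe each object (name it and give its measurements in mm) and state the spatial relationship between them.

A is a table: top 734 mm (x) × 680 mm (y), 27 mm thick, upper face at z = 708 mm, on four 40×40 mm square legs, each inset 59 mm from the nearest pair of top edges, running from z = 0 to the bottom of the top. Four apron rails, 40 mm thick and 107 mm tall, run between adjacent legs with their top edges flush with the underside of the top and their outer faces flush with the legs' outer faces.

B is a four-legged stool. The seat is a 310×282×39 mm slab whose top surface is at z = 399 mm; four square legs, each 26×26 mm in cross-section, run from the floor (z = 0) to the underside of the seat, each flush with a corner of the seat. Four stretchers, 26 mm wide and 30 mm tall, connect adjacent legs with their undersides at z = 117 mm, each running between the inner faces of the legs it joins and aligned with the legs' outer faces on the other axis.

Four stools sit around the table at the −y, +y, −x, +x sides.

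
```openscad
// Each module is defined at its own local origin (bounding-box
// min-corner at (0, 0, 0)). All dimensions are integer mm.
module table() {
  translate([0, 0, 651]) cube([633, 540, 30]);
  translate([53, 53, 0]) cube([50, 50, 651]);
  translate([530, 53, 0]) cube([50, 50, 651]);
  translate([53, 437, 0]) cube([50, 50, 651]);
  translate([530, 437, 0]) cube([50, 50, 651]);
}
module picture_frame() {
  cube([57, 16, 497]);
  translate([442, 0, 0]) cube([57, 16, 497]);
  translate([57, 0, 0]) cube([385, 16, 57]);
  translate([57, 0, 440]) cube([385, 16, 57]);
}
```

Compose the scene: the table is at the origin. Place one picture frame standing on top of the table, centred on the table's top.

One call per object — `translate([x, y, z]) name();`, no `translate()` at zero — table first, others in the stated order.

table();
translate([67, 262, 681]) picture_frame();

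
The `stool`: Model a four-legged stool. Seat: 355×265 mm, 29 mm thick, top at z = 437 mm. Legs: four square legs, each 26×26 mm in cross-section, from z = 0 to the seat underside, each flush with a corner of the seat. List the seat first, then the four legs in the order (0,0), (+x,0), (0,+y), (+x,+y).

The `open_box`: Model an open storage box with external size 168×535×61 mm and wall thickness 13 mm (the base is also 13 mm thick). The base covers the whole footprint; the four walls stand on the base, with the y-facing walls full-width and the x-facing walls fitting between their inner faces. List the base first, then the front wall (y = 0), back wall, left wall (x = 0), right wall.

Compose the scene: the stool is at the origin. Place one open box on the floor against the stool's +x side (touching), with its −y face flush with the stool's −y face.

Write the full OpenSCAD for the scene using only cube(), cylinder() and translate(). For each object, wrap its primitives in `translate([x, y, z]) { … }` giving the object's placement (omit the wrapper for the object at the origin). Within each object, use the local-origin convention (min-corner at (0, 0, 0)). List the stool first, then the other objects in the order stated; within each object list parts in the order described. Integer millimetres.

translate([0, 0, 408]) cube([355, 265, 29]);
cube([26, 26, 408]);
translate([329, 0, 0]) cube([26, 26, 408]);
translate([0, 239, 0]) cube([26, 26, 408]);
translate([329, 239, 0]) cube([26, 26, 408]);
translate([355, 0, 0]) {
  cube([168, 535, 13]);
  translate([0, 0, 13]) cube([168, 13, 48]);
  translate([0, 522, 13]) cube([168, 13, 48]);
  translate([0, 13, 13]) cube([13, 509, 48]);
  translate([155, 13, 13]) cube([13, 509, 48]);
}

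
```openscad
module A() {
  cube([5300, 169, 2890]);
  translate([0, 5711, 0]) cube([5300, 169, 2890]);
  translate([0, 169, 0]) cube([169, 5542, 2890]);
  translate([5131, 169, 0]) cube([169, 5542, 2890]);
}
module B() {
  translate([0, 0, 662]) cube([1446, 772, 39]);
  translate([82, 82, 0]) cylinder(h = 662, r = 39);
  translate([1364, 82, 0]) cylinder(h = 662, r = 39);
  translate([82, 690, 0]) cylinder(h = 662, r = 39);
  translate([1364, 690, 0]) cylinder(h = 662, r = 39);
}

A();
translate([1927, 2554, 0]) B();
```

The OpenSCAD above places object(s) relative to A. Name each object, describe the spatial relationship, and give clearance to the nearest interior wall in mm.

Clearances: x = 1758, y = 2385; minimum 1758 mm.

A is a house frame. B is a table. The table sits inside the house frame, centred. The clearance to the nearest interior wall is 1758 mm.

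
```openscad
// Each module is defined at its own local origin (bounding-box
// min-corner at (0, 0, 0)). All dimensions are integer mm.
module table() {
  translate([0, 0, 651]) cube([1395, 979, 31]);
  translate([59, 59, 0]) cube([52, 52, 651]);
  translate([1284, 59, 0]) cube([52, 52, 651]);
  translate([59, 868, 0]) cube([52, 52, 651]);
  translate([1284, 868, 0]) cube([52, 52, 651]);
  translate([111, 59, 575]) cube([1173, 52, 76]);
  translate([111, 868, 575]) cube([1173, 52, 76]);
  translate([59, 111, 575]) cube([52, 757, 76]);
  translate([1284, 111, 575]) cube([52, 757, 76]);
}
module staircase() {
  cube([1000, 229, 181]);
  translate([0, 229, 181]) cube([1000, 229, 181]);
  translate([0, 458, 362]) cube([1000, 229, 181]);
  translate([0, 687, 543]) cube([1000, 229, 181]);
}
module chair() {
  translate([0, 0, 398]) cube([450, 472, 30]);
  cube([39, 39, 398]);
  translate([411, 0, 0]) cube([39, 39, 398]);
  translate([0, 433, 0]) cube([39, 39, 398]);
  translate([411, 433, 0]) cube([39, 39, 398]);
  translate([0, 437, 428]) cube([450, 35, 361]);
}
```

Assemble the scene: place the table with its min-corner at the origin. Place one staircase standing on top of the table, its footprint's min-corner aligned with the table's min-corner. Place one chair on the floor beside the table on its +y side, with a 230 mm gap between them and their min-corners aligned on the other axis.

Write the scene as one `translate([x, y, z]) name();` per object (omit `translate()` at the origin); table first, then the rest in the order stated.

table();
translate([0, 0, 682]) staircase();
translate([0, 1209, 0]) chair();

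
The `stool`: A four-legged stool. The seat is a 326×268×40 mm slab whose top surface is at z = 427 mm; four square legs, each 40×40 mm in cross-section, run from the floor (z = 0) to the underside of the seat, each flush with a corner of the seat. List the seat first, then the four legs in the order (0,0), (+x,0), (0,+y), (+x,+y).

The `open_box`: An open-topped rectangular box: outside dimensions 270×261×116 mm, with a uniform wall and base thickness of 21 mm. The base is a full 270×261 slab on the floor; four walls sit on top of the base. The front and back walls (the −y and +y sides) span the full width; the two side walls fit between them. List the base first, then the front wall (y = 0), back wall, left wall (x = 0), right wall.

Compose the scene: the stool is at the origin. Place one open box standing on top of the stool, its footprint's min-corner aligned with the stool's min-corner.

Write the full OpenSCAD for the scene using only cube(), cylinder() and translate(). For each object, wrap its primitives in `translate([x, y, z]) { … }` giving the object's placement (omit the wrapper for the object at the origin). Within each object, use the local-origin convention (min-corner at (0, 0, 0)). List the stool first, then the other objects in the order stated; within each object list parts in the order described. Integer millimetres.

translate([0, 0, 387]) cube([326, 268, 40]);
cube([40, 40, 387]);
translate([286, 0, 0]) cube([40, 40, 387]);
translate([0, 228, 0]) cube([40, 40, 387]);
translate([286, 228, 0]) cube([40, 40, 387]);
translate([0, 0, 427]) {
  cube([270, 261, 21]);
  translate([0, 0, 21]) cube([270, 21, 95]);
  translate([0, 240, 21]) cube([270, 21, 95]);
  translate([0, 21, 21]) cube([21, 219, 95]);
  translate([249, 21, 21]) cube([21, 219, 95]);
}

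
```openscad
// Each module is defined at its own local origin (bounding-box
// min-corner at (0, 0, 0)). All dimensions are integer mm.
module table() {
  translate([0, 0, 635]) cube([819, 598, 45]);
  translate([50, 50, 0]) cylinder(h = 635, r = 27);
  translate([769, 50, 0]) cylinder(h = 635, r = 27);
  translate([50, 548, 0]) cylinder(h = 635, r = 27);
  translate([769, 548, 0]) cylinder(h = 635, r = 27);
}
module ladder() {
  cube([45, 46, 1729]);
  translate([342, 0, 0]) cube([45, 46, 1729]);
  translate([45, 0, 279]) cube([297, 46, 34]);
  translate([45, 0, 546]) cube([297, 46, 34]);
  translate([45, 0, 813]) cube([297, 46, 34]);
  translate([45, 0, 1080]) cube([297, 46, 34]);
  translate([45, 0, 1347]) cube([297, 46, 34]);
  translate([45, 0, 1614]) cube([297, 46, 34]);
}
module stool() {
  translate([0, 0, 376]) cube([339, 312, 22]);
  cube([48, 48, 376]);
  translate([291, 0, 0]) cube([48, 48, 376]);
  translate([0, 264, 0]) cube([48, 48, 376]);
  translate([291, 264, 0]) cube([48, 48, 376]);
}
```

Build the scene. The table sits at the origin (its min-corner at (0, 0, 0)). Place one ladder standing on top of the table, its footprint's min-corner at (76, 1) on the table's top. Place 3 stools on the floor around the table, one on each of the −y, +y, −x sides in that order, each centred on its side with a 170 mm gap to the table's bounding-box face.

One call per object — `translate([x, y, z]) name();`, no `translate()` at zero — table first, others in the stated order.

table();
translate([76, 1, 680]) ladder();
translate([240, -482, 0]) stool();
translate([240, 768, 0]) stool();
translate([-509, 143, 0]) stool();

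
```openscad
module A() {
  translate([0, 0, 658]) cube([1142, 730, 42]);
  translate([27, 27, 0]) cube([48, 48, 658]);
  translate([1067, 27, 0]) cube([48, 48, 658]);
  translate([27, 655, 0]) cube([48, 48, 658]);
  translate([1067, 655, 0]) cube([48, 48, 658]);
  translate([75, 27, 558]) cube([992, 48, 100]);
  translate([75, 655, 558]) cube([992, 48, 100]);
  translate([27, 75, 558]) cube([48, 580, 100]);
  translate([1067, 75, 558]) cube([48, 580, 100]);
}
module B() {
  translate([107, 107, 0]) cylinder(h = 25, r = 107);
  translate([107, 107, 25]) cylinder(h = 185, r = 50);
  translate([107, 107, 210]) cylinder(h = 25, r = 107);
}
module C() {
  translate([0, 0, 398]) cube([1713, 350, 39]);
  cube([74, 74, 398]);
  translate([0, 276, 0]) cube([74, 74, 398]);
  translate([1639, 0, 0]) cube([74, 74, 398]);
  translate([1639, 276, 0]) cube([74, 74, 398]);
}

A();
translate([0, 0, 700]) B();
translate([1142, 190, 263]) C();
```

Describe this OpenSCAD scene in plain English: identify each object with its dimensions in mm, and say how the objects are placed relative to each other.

A is a rectangular dining table. The top is 1142×730×42 mm with its upper surface at z = 700 mm. It stands on four 48×48 mm square legs, each inset 27 mm from the nearest pair of top edges, running from the floor to the underside of the top. Four apron rails, 48 mm thick and 100 mm tall, run between adjacent legs with their top edges flush with the underside of the top and their outer faces flush with the legs' outer faces.

B is a spool: two coaxial disc flanges of radius 107 mm and thickness 25 mm, joined by a core cylinder of radius 50 mm and height 185 mm. The lower flange rests on z = 0 and the three cylinders share a vertical axis.

C is a bench: a 1713×350 mm seat slab, 39 mm thick, top at z = 437 mm, on four 74×74 mm square legs flush with the seat corners and standing on z = 0.

The spool is on top of the table. The bench is beside the table with their tops flush at z = 700.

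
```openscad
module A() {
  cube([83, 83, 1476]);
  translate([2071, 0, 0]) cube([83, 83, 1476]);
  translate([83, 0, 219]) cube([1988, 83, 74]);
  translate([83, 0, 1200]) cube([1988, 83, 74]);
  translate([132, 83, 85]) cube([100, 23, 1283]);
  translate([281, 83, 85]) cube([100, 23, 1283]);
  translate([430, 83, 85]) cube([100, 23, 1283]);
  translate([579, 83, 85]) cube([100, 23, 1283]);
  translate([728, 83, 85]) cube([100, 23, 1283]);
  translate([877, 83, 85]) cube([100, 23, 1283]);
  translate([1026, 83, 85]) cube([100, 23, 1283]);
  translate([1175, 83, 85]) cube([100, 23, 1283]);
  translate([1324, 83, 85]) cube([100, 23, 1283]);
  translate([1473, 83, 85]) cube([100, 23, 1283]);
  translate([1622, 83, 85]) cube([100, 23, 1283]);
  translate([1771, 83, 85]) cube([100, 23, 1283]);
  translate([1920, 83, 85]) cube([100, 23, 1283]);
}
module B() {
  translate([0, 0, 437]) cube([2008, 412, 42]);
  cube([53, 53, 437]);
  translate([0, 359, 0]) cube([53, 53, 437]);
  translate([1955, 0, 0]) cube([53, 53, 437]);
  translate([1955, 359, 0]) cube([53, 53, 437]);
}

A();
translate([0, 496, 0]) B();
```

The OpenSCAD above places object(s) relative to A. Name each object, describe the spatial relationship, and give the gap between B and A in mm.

The bench's nearest face is 390 mm from the fence section's +y face.

A is a fence section. B is a bench. The bench is on the floor beside the fence section on its +y side. The gap between the bench and the fence section is 390 mm.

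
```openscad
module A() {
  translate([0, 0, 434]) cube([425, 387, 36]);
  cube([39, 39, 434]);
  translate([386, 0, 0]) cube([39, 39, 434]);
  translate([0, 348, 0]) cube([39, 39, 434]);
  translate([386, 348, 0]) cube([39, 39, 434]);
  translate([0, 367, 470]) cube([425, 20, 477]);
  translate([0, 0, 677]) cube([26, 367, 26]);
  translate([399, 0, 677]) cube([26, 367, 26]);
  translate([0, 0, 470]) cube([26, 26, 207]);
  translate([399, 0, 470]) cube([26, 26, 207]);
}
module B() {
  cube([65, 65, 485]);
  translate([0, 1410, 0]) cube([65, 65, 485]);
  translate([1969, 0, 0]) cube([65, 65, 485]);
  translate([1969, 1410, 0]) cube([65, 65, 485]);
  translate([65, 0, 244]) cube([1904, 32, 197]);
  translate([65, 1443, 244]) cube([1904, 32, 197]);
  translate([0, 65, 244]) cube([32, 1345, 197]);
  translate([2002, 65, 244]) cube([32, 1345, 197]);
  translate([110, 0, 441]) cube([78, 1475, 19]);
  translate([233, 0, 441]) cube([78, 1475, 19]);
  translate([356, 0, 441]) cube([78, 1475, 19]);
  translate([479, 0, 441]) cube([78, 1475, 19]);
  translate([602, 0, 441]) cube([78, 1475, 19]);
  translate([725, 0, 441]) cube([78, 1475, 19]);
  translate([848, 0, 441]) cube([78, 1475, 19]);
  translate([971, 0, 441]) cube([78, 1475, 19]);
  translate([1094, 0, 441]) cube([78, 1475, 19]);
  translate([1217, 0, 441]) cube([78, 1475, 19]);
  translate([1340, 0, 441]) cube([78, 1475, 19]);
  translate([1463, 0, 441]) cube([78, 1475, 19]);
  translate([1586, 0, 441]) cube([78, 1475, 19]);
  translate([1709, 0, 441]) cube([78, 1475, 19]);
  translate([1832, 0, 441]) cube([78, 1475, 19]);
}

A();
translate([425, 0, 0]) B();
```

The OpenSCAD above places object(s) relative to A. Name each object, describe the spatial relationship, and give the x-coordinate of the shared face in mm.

A is a chair. B is a bed frame. The bed frame is against the chair's +x side, with their −y faces flush. The x-coordinate of the shared face is 425 mm.

The chair's +x face and the bed frame's −x face are both at x = 425 mm.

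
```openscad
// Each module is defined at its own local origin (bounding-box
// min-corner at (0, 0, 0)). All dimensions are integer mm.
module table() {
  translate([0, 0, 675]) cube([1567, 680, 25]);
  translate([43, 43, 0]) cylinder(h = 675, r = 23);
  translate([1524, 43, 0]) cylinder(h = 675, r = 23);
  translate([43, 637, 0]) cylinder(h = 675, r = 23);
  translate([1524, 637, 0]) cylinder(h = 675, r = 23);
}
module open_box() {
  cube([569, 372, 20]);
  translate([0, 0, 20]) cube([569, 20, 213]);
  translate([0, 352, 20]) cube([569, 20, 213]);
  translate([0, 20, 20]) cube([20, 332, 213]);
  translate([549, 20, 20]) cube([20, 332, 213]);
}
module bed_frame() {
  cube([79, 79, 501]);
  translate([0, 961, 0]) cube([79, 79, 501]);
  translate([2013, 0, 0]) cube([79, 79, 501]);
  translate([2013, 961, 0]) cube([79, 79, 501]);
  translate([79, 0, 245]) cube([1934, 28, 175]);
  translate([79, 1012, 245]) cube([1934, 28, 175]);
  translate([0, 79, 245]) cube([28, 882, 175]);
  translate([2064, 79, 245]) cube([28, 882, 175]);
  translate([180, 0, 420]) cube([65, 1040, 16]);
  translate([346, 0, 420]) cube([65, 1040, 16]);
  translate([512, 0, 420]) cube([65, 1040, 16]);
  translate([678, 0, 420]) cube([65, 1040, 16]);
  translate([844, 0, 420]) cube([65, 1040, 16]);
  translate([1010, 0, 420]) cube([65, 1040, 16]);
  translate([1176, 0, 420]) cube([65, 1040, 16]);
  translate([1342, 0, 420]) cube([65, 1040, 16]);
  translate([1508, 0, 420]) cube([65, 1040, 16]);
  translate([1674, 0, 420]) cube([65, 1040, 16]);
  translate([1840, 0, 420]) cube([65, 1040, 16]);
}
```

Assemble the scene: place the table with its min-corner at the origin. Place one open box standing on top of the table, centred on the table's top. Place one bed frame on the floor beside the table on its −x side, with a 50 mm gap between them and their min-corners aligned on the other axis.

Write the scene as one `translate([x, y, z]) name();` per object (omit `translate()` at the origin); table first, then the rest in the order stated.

table();
translate([499, 154, 700]) open_box();
translate([-2142, 0, 0]) bed_frame();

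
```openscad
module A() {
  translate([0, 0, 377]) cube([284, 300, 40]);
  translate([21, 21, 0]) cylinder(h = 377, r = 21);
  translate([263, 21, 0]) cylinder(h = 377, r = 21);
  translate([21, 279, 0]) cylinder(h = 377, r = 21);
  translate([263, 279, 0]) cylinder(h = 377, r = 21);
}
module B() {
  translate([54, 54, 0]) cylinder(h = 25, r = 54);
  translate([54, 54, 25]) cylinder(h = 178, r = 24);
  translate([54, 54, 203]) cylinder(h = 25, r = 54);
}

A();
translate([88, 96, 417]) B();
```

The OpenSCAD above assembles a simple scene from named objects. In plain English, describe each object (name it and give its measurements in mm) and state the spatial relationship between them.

A is a four-legged stool. The seat is 284×300 mm, 40 mm thick, top at z = 417 mm. It stands on four round legs, each 42 mm in diameter, from z = 0 to the seat underside, each leg's axis is inset half a diameter from the nearest pair of seat edges (so the leg's bounding box is flush with the corner).

B is a spool: two coaxial disc flanges of radius 54 mm and thickness 25 mm, joined by a core cylinder of radius 24 mm and height 178 mm. The lower flange rests on z = 0 and the three cylinders share a vertical axis.

The spool is on top of the stool, centred.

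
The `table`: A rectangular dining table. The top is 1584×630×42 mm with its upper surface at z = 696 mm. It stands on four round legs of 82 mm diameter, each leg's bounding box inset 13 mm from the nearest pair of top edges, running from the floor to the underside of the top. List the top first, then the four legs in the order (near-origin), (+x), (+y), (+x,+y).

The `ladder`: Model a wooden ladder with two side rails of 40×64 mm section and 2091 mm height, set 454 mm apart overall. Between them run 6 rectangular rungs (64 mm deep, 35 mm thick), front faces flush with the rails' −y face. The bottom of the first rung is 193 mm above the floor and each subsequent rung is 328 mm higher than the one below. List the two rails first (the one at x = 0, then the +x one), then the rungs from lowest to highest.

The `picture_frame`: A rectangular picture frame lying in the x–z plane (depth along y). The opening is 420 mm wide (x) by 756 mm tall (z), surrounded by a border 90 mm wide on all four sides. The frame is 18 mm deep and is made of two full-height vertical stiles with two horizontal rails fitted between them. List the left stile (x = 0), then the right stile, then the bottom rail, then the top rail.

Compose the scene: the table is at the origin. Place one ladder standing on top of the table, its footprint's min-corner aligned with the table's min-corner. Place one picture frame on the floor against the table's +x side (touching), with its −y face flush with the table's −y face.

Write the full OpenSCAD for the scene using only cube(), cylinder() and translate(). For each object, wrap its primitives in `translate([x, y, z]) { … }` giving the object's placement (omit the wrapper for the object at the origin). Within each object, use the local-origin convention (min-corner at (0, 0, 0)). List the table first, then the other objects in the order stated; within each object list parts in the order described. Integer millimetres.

translate([0, 0, 654]) cube([1584, 630, 42]);
translate([54, 54, 0]) cylinder(h = 654, r = 41);
translate([1530, 54, 0]) cylinder(h = 654, r = 41);
translate([54, 576, 0]) cylinder(h = 654, r = 41);
translate([1530, 576, 0]) cylinder(h = 654, r = 41);
translate([0, 0, 696]) {
  cube([40, 64, 2091]);
  translate([414, 0, 0]) cube([40, 64, 2091]);
  translate([40, 0, 193]) cube([374, 64, 35]);
  translate([40, 0, 521]) cube([374, 64, 35]);
  translate([40, 0, 849]) cube([374, 64, 35]);
  translate([40, 0, 1177]) cube([374, 64, 35]);
  translate([40, 0, 1505]) cube([374, 64, 35]);
  translate([40, 0, 1833]) cube([374, 64, 35]);
}
translate([1584, 0, 0]) {
  cube([90, 18, 936]);
  translate([510, 0, 0]) cube([90, 18, 936]);
  translate([90, 0, 0]) cube([420, 18, 90]);
  translate([90, 0, 846]) cube([420, 18, 90]);
}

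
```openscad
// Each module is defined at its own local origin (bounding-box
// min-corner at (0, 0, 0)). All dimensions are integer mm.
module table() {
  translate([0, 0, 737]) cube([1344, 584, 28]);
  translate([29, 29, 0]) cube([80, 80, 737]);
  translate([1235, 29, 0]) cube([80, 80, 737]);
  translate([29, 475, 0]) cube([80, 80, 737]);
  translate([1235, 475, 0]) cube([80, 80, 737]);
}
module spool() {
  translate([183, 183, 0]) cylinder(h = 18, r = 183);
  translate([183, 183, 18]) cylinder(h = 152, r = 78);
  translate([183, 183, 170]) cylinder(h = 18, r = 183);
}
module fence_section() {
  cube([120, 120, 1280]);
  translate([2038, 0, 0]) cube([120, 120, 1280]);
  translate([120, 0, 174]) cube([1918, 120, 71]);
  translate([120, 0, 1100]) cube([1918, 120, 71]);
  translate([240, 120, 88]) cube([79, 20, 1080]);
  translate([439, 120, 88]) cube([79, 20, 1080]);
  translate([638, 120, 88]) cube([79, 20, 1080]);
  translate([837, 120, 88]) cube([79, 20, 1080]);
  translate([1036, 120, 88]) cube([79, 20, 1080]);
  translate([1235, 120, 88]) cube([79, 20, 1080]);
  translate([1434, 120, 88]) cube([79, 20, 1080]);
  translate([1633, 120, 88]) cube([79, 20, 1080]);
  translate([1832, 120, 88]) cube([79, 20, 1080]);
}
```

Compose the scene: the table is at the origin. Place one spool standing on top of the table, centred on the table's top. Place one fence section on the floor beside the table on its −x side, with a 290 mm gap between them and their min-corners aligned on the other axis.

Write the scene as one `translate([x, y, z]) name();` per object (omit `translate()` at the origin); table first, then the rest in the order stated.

table();
translate([489, 109, 765]) spool();
translate([-2448, 0, 0]) fence_section();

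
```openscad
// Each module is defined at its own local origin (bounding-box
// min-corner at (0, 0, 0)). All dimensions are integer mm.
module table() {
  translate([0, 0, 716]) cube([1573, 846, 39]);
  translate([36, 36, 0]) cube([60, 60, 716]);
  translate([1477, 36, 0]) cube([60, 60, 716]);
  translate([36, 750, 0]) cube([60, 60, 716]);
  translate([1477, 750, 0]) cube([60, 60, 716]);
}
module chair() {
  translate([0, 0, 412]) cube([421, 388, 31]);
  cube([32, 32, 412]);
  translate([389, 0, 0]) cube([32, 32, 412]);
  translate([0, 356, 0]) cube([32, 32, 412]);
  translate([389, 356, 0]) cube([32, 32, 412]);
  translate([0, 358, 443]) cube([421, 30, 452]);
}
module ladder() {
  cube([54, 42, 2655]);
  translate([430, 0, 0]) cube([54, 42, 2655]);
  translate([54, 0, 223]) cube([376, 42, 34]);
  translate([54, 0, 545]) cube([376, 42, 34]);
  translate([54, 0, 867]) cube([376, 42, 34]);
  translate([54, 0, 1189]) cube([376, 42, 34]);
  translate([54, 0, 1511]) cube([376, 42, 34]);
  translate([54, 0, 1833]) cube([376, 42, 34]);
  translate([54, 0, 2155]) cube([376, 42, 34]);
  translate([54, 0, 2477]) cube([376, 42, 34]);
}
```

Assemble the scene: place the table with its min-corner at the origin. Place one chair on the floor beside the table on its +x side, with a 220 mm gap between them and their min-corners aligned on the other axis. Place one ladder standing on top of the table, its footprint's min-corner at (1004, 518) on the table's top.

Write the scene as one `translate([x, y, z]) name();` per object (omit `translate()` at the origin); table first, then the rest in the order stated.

table();
translate([1793, 0, 0]) chair();
translate([1004, 518, 755]) ladder();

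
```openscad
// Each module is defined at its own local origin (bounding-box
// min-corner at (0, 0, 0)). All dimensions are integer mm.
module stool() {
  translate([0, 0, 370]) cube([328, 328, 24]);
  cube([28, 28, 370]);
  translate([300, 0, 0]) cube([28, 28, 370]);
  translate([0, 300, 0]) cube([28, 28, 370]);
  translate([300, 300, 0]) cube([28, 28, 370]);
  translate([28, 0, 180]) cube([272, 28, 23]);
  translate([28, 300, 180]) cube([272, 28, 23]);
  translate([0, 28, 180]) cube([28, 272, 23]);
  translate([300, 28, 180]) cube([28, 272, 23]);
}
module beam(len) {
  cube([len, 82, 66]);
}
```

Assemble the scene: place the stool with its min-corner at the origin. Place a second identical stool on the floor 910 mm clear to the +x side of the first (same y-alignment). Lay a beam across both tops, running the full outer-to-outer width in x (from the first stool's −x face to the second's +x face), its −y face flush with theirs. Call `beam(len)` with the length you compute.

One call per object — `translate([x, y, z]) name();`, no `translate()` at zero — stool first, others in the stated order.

stool();
translate([1238, 0, 0]) stool();
translate([0, 0, 394]) beam(1566);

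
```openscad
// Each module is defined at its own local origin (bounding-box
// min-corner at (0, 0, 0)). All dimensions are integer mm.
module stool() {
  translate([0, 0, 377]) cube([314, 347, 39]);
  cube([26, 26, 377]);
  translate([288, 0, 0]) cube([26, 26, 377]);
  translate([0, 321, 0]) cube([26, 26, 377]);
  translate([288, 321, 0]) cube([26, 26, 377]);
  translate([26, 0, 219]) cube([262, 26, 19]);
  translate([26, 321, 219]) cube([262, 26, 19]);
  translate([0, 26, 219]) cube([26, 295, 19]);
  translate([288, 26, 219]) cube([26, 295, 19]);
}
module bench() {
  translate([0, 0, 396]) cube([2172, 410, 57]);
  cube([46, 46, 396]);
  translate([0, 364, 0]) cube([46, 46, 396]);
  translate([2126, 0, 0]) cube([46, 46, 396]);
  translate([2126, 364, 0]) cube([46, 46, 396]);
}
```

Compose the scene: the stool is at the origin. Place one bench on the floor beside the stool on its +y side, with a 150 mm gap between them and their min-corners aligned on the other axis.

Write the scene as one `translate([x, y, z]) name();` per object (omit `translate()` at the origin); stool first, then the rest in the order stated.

stool();
translate([0, 497, 0]) bench();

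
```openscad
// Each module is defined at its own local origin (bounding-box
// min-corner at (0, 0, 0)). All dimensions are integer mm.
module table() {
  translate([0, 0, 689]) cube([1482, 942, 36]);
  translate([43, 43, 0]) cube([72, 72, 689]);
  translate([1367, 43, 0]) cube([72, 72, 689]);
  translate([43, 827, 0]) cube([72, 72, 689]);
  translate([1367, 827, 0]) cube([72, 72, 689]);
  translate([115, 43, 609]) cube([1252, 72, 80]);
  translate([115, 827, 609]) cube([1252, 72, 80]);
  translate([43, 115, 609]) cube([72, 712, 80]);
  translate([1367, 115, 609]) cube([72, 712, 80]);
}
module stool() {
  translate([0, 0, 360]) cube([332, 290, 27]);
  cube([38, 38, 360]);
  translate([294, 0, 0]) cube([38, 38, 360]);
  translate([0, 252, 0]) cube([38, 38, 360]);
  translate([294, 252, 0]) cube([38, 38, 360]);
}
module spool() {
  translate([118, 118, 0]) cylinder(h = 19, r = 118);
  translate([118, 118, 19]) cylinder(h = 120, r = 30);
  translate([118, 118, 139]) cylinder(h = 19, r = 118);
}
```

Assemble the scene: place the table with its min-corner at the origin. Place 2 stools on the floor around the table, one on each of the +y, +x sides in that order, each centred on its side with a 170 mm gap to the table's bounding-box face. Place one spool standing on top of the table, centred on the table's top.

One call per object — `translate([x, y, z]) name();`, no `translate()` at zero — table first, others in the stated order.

table();
translate([575, 1112, 0]) stool();
translate([1652, 326, 0]) stool();
translate([623, 353, 725]) spool();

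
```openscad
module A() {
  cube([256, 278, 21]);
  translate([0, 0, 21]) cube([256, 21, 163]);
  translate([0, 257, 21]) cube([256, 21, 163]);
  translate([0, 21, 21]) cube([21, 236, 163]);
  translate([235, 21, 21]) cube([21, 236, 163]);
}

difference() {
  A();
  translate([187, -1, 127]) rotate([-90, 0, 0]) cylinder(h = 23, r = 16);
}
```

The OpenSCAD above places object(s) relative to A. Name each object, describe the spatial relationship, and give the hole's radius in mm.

The subtracted cylinder has r = 16 mm.

A is an open box. The open box has a circular hole through its front wall. The hole's radius is 16 mm.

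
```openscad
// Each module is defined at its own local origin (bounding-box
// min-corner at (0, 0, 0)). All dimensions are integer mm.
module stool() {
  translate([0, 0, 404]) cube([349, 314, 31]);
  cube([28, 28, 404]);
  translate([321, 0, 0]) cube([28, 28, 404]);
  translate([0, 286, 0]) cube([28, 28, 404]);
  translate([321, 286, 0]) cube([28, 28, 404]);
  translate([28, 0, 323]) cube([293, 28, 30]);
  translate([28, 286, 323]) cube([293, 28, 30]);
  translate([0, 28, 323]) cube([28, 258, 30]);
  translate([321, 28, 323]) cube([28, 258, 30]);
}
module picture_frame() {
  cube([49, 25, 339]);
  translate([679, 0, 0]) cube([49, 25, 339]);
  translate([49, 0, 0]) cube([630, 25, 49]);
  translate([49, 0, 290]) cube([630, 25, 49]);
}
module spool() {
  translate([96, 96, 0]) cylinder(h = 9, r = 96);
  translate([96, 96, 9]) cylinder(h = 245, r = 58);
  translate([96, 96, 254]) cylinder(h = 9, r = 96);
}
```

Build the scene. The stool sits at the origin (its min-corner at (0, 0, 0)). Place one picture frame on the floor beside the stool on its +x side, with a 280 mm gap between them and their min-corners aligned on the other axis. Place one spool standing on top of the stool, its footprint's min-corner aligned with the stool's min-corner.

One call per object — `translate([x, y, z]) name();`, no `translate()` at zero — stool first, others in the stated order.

stool();
translate([629, 0, 0]) picture_frame();
translate([0, 0, 435]) spool();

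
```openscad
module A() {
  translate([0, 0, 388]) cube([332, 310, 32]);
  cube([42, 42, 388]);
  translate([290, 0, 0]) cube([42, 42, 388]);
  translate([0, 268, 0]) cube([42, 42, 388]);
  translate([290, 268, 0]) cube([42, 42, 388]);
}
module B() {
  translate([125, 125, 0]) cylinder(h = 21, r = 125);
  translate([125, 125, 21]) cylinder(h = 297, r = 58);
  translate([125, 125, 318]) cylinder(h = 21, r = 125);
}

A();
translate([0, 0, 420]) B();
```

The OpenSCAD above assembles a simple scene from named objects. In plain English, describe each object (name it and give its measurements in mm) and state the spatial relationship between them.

A is a four-legged stool. The seat is a 332×310×32 mm slab whose top surface is at z = 420 mm; four square legs, each 42×42 mm in cross-section, run from the floor (z = 0) to the underside of the seat, each flush with a corner of the seat.

B is a spool: two coaxial disc flanges of radius 125 mm and thickness 21 mm, joined by a core cylinder of radius 58 mm and height 297 mm. The lower flange rests on z = 0 and the three cylinders share a vertical axis.

The spool is on top of the stool.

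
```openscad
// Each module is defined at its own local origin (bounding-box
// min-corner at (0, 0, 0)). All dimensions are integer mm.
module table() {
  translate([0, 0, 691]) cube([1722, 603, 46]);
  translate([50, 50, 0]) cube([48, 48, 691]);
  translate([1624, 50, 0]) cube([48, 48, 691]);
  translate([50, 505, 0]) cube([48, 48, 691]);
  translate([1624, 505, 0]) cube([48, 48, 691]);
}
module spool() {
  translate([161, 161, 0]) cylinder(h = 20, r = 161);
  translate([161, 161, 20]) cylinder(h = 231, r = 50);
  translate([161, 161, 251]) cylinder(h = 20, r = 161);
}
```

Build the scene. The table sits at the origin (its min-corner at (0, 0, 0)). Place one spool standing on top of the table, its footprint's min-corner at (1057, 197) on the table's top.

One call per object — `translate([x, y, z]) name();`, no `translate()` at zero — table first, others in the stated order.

table();
translate([1057, 197, 737]) spool();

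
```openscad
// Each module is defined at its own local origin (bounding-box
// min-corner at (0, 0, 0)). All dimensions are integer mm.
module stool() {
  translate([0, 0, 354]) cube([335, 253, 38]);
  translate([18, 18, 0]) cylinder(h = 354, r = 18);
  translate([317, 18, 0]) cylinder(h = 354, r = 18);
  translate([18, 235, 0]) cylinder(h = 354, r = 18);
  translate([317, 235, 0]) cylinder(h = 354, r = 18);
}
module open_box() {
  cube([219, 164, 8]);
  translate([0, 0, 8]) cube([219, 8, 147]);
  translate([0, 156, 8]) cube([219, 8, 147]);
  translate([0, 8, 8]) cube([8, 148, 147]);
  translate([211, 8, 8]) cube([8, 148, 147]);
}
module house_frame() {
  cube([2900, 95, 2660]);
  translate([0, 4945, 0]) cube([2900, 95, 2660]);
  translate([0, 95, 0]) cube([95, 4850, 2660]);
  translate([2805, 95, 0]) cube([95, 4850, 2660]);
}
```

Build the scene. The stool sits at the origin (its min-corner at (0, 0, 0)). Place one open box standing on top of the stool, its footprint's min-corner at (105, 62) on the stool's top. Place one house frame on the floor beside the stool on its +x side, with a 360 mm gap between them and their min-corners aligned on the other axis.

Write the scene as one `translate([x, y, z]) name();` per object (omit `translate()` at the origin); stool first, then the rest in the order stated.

stool();
translate([105, 62, 392]) open_box();
translate([695, 0, 0]) house_frame();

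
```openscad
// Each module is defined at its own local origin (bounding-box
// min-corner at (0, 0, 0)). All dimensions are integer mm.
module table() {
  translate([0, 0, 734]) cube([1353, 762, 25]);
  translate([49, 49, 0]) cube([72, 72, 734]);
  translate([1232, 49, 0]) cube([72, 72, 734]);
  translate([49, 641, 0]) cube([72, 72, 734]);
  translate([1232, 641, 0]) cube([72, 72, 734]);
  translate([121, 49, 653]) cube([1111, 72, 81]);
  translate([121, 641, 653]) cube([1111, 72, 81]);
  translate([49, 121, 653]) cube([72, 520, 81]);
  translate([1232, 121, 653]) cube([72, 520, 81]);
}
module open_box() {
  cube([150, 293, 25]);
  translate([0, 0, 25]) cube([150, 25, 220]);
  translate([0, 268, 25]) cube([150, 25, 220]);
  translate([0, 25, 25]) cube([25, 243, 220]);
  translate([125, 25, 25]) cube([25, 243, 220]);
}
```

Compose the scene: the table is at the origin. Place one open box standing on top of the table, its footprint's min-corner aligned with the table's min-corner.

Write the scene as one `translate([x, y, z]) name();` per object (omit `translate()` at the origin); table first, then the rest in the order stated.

table();
translate([0, 0, 759]) open_box();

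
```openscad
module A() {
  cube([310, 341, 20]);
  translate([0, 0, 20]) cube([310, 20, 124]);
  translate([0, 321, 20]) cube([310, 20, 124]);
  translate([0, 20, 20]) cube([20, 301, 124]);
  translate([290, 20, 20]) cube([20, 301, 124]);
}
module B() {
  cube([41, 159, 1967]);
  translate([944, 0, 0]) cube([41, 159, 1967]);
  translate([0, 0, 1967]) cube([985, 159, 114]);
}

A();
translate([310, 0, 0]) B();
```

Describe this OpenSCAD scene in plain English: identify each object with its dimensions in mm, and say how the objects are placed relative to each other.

A is an open-topped rectangular box: outside dimensions 310×341×144 mm, with a uniform wall and base thickness of 20 mm. The base is a full 310×341 slab on the floor; four walls sit on top of the base. The front and back walls (the −y and +y sides) span the full width; the two side walls fit between them.

B is a door frame. The clear opening is 903 mm wide and 1967 mm high. Two 41 mm wide jambs, 159 mm deep, stand either side of the opening from the floor to the top of the opening. A 114 mm thick head sits across the top of both jambs, spanning the full outside width of the frame.

The door frame is against the open box's +x side, with their −y faces flush.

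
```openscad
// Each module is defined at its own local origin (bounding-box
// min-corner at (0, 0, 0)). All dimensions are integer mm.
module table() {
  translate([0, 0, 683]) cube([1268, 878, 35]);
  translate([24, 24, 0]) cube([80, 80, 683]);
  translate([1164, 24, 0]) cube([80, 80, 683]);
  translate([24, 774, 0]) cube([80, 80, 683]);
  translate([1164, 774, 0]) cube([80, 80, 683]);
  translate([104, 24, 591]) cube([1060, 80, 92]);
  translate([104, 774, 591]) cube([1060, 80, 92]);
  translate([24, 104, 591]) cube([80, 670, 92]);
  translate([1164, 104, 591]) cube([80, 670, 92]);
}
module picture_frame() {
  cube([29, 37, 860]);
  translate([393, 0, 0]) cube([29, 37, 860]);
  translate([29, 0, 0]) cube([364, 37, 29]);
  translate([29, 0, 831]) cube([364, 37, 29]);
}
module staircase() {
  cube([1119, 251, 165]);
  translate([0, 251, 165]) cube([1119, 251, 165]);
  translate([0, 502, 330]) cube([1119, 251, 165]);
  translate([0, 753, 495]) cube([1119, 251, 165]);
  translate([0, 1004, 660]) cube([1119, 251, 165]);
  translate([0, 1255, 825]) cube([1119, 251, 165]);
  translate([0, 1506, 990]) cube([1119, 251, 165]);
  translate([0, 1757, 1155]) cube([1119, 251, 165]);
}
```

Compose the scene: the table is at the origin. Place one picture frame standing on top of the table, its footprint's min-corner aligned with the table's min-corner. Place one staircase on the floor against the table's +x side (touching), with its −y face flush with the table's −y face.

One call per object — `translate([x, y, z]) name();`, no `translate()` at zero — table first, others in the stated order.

table();
translate([0, 0, 718]) picture_frame();
translate([1268, 0, 0]) staircase();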